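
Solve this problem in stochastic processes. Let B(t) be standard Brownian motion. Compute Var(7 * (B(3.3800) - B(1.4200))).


Var(alpha*(B(t)-B(s))) = alpha^2 * (t-s)
= 7^2 * (3.3800 - 1.4200)
= 49 * 1.9600
= 96.0400

96.0400


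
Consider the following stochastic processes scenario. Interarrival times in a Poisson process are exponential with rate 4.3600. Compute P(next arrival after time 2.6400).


P(X > t) = exp(-lambda * t)
= exp(-4.3600 * 2.6400)
= exp(-11.5104) = 1.0025e-05

1.0025e-05


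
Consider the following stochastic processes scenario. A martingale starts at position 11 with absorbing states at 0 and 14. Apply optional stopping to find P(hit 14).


By optional stopping theorem: E(M at tau) = M(0) = 11
P(hit 14)*14 + P(hit 0)*0 = 11
P(hit 14) = (11 - 0)/(14 - 0) = 11/14 = 0.7857

0.7857


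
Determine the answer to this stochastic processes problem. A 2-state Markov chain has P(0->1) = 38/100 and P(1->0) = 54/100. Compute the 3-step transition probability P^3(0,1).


Computing P^3 by matrix multiplication.
P = [[0.6200, 0.3800], [0.5400, 0.4600]]
After raising P to the power 3:
P^3(0,1) = 0.4128

0.4128


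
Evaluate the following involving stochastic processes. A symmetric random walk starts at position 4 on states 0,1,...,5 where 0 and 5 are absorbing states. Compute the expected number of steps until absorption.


For symmetric RW on 0,...,N with absorbing barriers, E(i) = i*(N-i)
E(4) = 4 * 1 = 4

4


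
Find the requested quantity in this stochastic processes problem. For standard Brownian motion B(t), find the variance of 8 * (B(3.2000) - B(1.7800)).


Var(alpha*(B(t)-B(s))) = alpha^2 * (t-s)
= 8^2 * (3.2000 - 1.7800)
= 64 * 1.4200
= 90.8800

90.8800


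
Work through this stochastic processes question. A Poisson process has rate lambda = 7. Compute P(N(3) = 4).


P(N(t)=k) = (lambda*t)^k * exp(-lambda*t) / k!
lambda*t = 21
= 21^4 * exp(-21) / 4!
= 194481 * 7.5826e-10 / 24
= 6.1444e-06

6.1444e-06


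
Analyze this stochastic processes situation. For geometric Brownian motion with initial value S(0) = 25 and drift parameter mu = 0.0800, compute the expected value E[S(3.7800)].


E[S(t)] = S(0) * exp(mu * t)
= 25 * exp(0.0800 * 3.7800)
= 25 * 1.3531
= 33.8276

33.8276


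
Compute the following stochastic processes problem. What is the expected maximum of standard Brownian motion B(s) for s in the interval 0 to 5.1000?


E(max B(s)) = sqrt(2t/pi)
= sqrt(2*5.1000/pi)
= sqrt(3.2468)
= 1.8019

1.8019


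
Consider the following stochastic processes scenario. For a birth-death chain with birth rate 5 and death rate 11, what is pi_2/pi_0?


For birth-death process, pi_n/pi_0 = (lambda/mu)^n
= (5/11)^2
= 0.2066

0.2066


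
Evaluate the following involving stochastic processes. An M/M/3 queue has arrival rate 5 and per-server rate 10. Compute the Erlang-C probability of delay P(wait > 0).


a = lambda/mu = 0.5000
rho = a/c = 0.1667
Erlang-C formula applied:
C(c,a) = 0.0152

0.0152


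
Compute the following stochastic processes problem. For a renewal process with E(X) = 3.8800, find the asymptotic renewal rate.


Long-run renewal rate = 1/E(X)
= 1/3.8800
= 0.2577

0.2577


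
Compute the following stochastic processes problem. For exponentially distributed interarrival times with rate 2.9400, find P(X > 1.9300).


P(X > t) = exp(-lambda * t)
= exp(-2.9400 * 1.9300)
= exp(-5.6742) = 0.0034

0.0034


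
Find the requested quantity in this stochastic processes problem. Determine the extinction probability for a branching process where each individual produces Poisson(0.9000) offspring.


Since mu = 0.9000 <= 1, extinction probability = 1.

1.0000


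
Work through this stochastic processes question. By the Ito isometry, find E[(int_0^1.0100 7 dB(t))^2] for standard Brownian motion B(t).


By Ito isometry: E[(int f dB)^2] = int f^2 dt
= 7^2 * 1.0100
= 49 * 1.0100 = 49.4900

49.4900


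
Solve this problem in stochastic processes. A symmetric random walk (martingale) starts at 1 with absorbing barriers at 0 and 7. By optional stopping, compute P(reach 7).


By optional stopping theorem: E(M at tau) = M(0) = 1
P(hit 7)*7 + P(hit 0)*0 = 1
P(hit 7) = (1 - 0)/(7 - 0) = 1/7 = 0.1429

0.1429


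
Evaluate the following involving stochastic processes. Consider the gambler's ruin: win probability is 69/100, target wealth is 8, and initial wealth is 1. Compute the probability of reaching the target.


Gambler's ruin formula:
r = q/p = 0.3100/0.6900 = 0.4493
P(win) = (1 - r^i)/(1 - r^N)
= (1 - 0.4493^1)/(1 - 0.4493^8)
= 0.5516

0.5516


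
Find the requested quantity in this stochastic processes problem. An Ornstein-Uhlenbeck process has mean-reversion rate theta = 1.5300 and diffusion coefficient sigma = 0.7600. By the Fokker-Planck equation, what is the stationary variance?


Stationary variance = sigma^2 / (2*theta)
= 0.7600^2 / (2*1.5300)
= 0.5776 / 3.0600
= 0.1888

0.1888


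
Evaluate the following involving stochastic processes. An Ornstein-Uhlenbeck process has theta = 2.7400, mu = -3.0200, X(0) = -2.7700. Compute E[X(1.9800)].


E[X(t)] = mu + (X(0) - mu)*exp(-theta*t)
= -3.0200 + (-2.7700 - -3.0200)*exp(-2.7400*1.9800)
= -3.0200 + 0.2500 * 0.0044
= -3.0189

-3.0189


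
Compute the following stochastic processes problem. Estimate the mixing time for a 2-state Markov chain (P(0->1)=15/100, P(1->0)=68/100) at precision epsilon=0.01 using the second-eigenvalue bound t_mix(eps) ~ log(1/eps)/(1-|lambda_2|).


lambda_2 = |1 - p01 - p10| = |1 - 0.1500 - 0.6800| = 0.1700
t_mix ~ log(1/eps)/(1 - |lambda_2|)
= log(100)/(1 - 0.1700) = 4.6052/0.8300
= 5.5484

5.5484


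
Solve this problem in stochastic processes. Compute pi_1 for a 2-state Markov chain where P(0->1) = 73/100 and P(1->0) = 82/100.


Stationary distribution: pi_0 = p10/(p01+p10), pi_1 = p01/(p01+p10)
p01 = 0.7300, p10 = 0.8200
pi_1 = 0.4710

0.4710


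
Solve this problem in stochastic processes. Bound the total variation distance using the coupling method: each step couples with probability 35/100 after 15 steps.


TV distance bound <= (1-delta)^n
= (1 - 0.3500)^15
= 0.6500^15
= 0.0016

0.0016


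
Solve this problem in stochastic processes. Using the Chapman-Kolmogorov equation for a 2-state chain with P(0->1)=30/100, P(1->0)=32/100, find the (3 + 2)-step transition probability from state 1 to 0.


P^5 = P^3 * P^2
Computing via matrix multiplication of the transition matrix.
Entry (1,0) of P^5 = 0.5120

0.5120


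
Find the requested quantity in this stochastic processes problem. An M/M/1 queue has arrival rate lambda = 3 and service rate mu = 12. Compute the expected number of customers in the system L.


rho = 3/12 = 0.2500
L = rho/(1-rho)
= 0.2500/0.7500
= 0.3333

0.3333


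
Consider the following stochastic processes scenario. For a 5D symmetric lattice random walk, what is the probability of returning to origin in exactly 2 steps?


P(return in 2 steps) = P(reverse first step) = 1/(2d)
= 1/10
= 0.1000

0.1000


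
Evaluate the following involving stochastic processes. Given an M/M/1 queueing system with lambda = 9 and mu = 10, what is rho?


rho = lambda/mu
= 9/10
= 0.9000

0.9000


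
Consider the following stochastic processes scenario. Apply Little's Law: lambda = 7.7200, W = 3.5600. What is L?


Little's Law: L = lambda * W
= 7.7200 * 3.5600
= 27.4832

27.4832


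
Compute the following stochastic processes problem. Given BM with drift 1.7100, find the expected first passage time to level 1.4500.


Expected first passage time = a/mu
= 1.4500/1.7100
= 0.8480

0.8480


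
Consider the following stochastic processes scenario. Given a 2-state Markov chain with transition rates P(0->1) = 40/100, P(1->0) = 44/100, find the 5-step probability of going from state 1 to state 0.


Computing P^5 by matrix multiplication.
P = [[0.6000, 0.4000], [0.4400, 0.5600]]
After raising P to the power 5:
P^5(1,0) = 0.5238

0.5238


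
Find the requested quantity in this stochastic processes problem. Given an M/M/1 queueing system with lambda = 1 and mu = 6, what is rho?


rho = lambda/mu
= 1/6
= 0.1667

0.1667


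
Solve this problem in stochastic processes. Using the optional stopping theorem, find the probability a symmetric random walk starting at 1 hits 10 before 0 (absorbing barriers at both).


By optional stopping theorem: E(M at tau) = M(0) = 1
P(hit 10)*10 + P(hit 0)*0 = 1
P(hit 10) = (1 - 0)/(10 - 0) = 1/10 = 0.1000

0.1000


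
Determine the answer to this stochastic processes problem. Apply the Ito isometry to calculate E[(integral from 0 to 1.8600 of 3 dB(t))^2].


By Ito isometry: E[(int f dB)^2] = int f^2 dt
= 3^2 * 1.8600
= 9 * 1.8600 = 16.7400

16.7400


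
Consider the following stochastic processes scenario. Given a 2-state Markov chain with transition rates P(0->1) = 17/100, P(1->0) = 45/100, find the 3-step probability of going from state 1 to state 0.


Computing P^3 by matrix multiplication.
P = [[0.8300, 0.1700], [0.4500, 0.5500]]
After raising P to the power 3:
P^3(1,0) = 0.6860

0.6860


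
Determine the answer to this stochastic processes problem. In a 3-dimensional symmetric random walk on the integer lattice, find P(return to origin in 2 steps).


P(return in 2 steps) = P(reverse first step) = 1/(2d)
= 1/6
= 0.1667

0.1667


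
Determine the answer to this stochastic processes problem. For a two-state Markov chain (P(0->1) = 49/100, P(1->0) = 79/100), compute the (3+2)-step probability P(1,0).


P^5 = P^3 * P^2
Computing via matrix multiplication of the transition matrix.
Entry (1,0) of P^5 = 0.6182

0.6182


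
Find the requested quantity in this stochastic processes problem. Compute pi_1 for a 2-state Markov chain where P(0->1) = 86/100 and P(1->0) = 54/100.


Stationary distribution: pi_0 = p10/(p01+p10), pi_1 = p01/(p01+p10)
p01 = 0.8600, p10 = 0.5400
pi_1 = 0.6143

0.6143


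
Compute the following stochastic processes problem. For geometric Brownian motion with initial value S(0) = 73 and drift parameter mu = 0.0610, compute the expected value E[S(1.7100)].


E[S(t)] = S(0) * exp(mu * t)
= 73 * exp(0.0610 * 1.7100)
= 73 * 1.1099
= 81.0259

81.0259


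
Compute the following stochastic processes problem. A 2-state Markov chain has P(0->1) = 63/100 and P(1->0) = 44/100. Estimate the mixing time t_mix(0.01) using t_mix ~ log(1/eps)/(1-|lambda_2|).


lambda_2 = |1 - p01 - p10| = |1 - 0.6300 - 0.4400| = 0.0700
t_mix ~ log(1/eps)/(1 - |lambda_2|)
= log(100)/(1 - 0.0700) = 4.6052/0.9300
= 4.9518

4.9518


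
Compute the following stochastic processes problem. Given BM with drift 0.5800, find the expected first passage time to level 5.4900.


Expected first passage time = a/mu
= 5.4900/0.5800
= 9.4655

9.4655


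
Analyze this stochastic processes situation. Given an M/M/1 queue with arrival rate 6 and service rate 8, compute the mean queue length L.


rho = 6/8 = 0.7500
L = rho/(1-rho)
= 0.7500/0.2500
= 3.0000

3.0000


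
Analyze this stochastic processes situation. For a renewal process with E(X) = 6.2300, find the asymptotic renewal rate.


Long-run renewal rate = 1/E(X)
= 1/6.2300
= 0.1605

0.1605


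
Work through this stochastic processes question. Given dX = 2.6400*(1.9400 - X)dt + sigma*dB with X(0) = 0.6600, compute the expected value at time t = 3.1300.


E[X(t)] = mu + (X(0) - mu)*exp(-theta*t)
= 1.9400 + (0.6600 - 1.9400)*exp(-2.6400*3.1300)
= 1.9400 + -1.2800 * 2.5783e-04
= 1.9397

1.9397


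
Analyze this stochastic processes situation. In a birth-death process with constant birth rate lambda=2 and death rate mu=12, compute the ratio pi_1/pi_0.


For birth-death process, pi_n/pi_0 = (lambda/mu)^n
= (2/12)^1
= 0.1667

0.1667


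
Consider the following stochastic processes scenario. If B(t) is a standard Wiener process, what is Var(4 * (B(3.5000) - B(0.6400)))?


Var(alpha*(B(t)-B(s))) = alpha^2 * (t-s)
= 4^2 * (3.5000 - 0.6400)
= 16 * 2.8600
= 45.7600

45.7600


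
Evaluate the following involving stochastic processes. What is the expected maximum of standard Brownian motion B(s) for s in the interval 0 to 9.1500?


E(max B(s)) = sqrt(2t/pi)
= sqrt(2*9.1500/pi)
= sqrt(5.8251)
= 2.4135

2.4135


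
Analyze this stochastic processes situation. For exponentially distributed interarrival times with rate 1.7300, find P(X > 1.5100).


P(X > t) = exp(-lambda * t)
= exp(-1.7300 * 1.5100)
= exp(-2.6123) = 0.0734

0.0734


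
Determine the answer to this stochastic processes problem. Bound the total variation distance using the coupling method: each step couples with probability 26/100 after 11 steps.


TV distance bound <= (1-delta)^n
= (1 - 0.2600)^11
= 0.7400^11
= 0.0364

0.0364


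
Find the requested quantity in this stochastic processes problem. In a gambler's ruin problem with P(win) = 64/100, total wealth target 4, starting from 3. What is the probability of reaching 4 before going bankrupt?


Gambler's ruin formula:
r = q/p = 0.3600/0.6400 = 0.5625
P(win) = (1 - r^i)/(1 - r^N)
= (1 - 0.5625^3)/(1 - 0.5625^4)
= 0.9135

0.9135


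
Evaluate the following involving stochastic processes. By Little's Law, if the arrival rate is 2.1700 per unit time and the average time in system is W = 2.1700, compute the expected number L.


Little's Law: L = lambda * W
= 2.1700 * 2.1700
= 4.7089

4.7089


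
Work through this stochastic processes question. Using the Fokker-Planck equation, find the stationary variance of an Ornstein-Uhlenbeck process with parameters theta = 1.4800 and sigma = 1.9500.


Stationary variance = sigma^2 / (2*theta)
= 1.9500^2 / (2*1.4800)
= 3.8025 / 2.9600
= 1.2846

1.2846


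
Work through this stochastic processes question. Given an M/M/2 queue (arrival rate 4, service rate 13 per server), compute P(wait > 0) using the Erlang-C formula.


a = lambda/mu = 0.3077
rho = a/c = 0.1538
Erlang-C formula applied:
C(c,a) = 0.0410

0.0410


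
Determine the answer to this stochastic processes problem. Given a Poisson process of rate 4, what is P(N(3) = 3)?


P(N(t)=k) = (lambda*t)^k * exp(-lambda*t) / k!
lambda*t = 12
= 12^3 * exp(-12) / 3!
= 1728 * 6.1442e-06 / 6
= 0.0018

0.0018


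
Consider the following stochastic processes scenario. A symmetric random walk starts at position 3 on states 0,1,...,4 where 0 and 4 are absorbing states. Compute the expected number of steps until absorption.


For symmetric RW on 0,...,N with absorbing barriers, E(i) = i*(N-i)
E(3) = 3 * 1 = 3

3


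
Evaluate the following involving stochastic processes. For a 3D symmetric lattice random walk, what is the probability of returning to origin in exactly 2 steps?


P(return in 2 steps) = P(reverse first step) = 1/(2d)
= 1/6
= 0.1667

0.1667


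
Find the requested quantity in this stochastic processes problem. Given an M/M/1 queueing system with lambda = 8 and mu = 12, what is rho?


rho = lambda/mu
= 8/12
= 0.6667

0.6667


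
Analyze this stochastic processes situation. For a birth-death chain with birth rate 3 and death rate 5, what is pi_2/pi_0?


For birth-death process, pi_n/pi_0 = (lambda/mu)^n
= (3/5)^2
= 0.3600

0.3600


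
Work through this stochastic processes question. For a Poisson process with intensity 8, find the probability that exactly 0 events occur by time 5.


P(N(t)=k) = (lambda*t)^k * exp(-lambda*t) / k!
lambda*t = 40
= 40^0 * exp(-40) / 0!
= 1 * 4.2484e-18 / 1
= 4.2484e-18

4.2484e-18


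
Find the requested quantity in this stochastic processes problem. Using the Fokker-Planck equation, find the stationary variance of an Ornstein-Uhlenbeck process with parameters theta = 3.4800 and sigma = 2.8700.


Stationary variance = sigma^2 / (2*theta)
= 2.8700^2 / (2*3.4800)
= 8.2369 / 6.9600
= 1.1835

1.1835


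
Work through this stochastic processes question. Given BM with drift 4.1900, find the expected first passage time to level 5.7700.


Expected first passage time = a/mu
= 5.7700/4.1900
= 1.3771

1.3771


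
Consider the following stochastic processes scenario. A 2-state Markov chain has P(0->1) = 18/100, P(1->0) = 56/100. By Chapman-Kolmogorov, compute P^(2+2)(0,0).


P^4 = P^2 * P^2
Computing via matrix multiplication of the transition matrix.
Entry (0,0) of P^4 = 0.7579

0.7579


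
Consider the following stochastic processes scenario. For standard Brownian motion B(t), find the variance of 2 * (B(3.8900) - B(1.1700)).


Var(alpha*(B(t)-B(s))) = alpha^2 * (t-s)
= 2^2 * (3.8900 - 1.1700)
= 4 * 2.7200
= 10.8800

10.8800


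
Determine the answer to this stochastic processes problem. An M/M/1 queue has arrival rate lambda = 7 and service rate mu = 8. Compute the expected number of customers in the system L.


rho = 7/8 = 0.8750
L = rho/(1-rho)
= 0.8750/0.1250
= 7.0000

7.0000


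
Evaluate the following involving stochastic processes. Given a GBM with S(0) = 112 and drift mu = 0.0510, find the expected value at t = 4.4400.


E[S(t)] = S(0) * exp(mu * t)
= 112 * exp(0.0510 * 4.4400)
= 112 * 1.2541
= 140.4623

140.4623


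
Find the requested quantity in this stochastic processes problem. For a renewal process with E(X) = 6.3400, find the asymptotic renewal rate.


Long-run renewal rate = 1/E(X)
= 1/6.3400
= 0.1577

0.1577


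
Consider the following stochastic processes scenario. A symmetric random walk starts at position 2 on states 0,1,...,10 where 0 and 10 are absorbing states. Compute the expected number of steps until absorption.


For symmetric RW on 0,...,N with absorbing barriers, E(i) = i*(N-i)
E(2) = 2 * 8 = 16

16


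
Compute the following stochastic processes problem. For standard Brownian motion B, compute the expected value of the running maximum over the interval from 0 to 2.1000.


E(max B(s)) = sqrt(2t/pi)
= sqrt(2*2.1000/pi)
= sqrt(1.3369)
= 1.1562

1.1562


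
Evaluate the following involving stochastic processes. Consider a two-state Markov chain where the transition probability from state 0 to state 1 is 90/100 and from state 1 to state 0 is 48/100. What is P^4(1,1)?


Computing P^4 by matrix multiplication.
P = [[0.1000, 0.9000], [0.4800, 0.5200]]
After raising P to the power 4:
P^4(1,1) = 0.6594

0.6594


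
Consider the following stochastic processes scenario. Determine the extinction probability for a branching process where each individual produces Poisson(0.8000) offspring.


Since mu = 0.8000 <= 1, extinction probability = 1.

1.0000


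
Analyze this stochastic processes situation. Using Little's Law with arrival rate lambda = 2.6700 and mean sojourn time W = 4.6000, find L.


Little's Law: L = lambda * W
= 2.6700 * 4.6000
= 12.2820

12.2820


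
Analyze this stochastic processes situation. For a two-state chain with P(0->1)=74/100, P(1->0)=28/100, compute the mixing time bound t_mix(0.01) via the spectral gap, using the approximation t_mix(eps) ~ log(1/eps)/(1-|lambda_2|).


lambda_2 = |1 - p01 - p10| = |1 - 0.7400 - 0.2800| = 0.0200
t_mix ~ log(1/eps)/(1 - |lambda_2|)
= log(100)/(1 - 0.0200) = 4.6052/0.9800
= 4.6992

4.6992


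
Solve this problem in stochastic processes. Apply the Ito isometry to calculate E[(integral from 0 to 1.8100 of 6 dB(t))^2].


By Ito isometry: E[(int f dB)^2] = int f^2 dt
= 6^2 * 1.8100
= 36 * 1.8100 = 65.1600

65.1600


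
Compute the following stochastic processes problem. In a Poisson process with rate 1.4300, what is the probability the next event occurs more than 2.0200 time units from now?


P(X > t) = exp(-lambda * t)
= exp(-1.4300 * 2.0200)
= exp(-2.8886) = 0.0557

0.0557


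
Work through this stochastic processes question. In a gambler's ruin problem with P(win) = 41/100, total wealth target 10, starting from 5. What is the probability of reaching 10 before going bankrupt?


Gambler's ruin formula:
r = q/p = 0.5900/0.4100 = 1.4390
P(win) = (1 - r^i)/(1 - r^N)
= (1 - 1.4390^5)/(1 - 1.4390^10)
= 0.1395

0.1395


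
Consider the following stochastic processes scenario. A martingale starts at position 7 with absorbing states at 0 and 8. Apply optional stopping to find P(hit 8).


By optional stopping theorem: E(M at tau) = M(0) = 7
P(hit 8)*8 + P(hit 0)*0 = 7
P(hit 8) = (7 - 0)/(8 - 0) = 7/8 = 0.8750

0.8750


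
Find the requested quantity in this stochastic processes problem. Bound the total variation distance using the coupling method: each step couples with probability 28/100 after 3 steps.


TV distance bound <= (1-delta)^n
= (1 - 0.2800)^3
= 0.7200^3
= 0.3732

0.3732


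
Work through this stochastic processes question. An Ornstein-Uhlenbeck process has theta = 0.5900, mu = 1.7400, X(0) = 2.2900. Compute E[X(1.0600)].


E[X(t)] = mu + (X(0) - mu)*exp(-theta*t)
= 1.7400 + (2.2900 - 1.7400)*exp(-0.5900*1.0600)
= 1.7400 + 0.5500 * 0.5350
= 2.0343

2.0343


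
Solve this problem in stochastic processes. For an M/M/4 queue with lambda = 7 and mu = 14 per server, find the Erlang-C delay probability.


a = lambda/mu = 0.5000
rho = a/c = 0.1250
Erlang-C formula applied:
C(c,a) = 0.0018

0.0018


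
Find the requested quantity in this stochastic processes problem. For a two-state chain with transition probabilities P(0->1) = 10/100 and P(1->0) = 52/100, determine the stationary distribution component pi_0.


Stationary distribution: pi_0 = p10/(p01+p10), pi_1 = p01/(p01+p10)
p01 = 0.1000, p10 = 0.5200
pi_0 = 0.8387

0.8387


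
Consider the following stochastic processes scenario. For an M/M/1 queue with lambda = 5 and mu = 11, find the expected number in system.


rho = 5/11 = 0.4545
L = rho/(1-rho)
= 0.4545/0.5455
= 0.8333

0.8333


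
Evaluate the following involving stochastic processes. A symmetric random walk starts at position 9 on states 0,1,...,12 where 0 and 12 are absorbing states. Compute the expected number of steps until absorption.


For symmetric RW on 0,...,N with absorbing barriers, E(i) = i*(N-i)
E(9) = 9 * 3 = 27

27


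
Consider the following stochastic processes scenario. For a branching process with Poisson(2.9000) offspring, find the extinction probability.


Since mu = 2.9000 > 1, extinction prob q < 1.
Solve s = exp(mu*(s-1)) iteratively.
q = 0.0668

0.0668


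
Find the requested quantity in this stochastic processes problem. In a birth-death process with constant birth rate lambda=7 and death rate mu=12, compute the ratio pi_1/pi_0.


For birth-death process, pi_n/pi_0 = (lambda/mu)^n
= (7/12)^1
= 0.5833

0.5833


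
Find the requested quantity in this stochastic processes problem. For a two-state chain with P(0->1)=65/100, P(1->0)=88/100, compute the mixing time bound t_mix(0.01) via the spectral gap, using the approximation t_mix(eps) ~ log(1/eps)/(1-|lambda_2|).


lambda_2 = |1 - p01 - p10| = |1 - 0.6500 - 0.8800| = 0.5300
t_mix ~ log(1/eps)/(1 - |lambda_2|)
= log(100)/(1 - 0.5300) = 4.6052/0.4700
= 9.7982

9.7982


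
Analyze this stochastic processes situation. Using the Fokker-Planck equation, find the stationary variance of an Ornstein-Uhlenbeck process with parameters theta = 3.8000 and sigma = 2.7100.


Stationary variance = sigma^2 / (2*theta)
= 2.7100^2 / (2*3.8000)
= 7.3441 / 7.6000
= 0.9663

0.9663


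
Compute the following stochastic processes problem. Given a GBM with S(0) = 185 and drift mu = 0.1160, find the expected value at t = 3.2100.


E[S(t)] = S(0) * exp(mu * t)
= 185 * exp(0.1160 * 3.2100)
= 185 * 1.4512
= 268.4637

268.4637


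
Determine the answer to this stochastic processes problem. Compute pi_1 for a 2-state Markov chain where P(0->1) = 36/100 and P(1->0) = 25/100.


Stationary distribution: pi_0 = p10/(p01+p10), pi_1 = p01/(p01+p10)
p01 = 0.3600, p10 = 0.2500
pi_1 = 0.5902

0.5902


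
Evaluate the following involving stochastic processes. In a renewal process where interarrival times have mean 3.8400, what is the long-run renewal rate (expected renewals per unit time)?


Long-run renewal rate = 1/E(X)
= 1/3.8400
= 0.2604

0.2604


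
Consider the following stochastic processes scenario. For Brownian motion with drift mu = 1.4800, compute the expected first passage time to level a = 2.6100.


Expected first passage time = a/mu
= 2.6100/1.4800
= 1.7635

1.7635


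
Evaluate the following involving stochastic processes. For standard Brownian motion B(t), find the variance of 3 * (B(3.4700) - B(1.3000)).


Var(alpha*(B(t)-B(s))) = alpha^2 * (t-s)
= 3^2 * (3.4700 - 1.3000)
= 9 * 2.1700
= 19.5300

19.5300


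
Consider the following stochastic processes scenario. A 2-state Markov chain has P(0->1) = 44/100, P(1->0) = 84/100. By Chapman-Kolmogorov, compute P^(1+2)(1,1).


P^3 = P^1 * P^2
Computing via matrix multiplication of the transition matrix.
Entry (1,1) of P^3 = 0.3293

0.3293


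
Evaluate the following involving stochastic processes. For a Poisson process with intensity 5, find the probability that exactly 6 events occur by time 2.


P(N(t)=k) = (lambda*t)^k * exp(-lambda*t) / k!
lambda*t = 10
= 10^6 * exp(-10) / 6!
= 1000000 * 4.5400e-05 / 720
= 0.0631

0.0631


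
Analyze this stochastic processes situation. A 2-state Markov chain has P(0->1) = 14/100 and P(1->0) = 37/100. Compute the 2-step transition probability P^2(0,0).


Computing P^2 by matrix multiplication.
P = [[0.8600, 0.1400], [0.3700, 0.6300]]
After raising P to the power 2:
P^2(0,0) = 0.7914

0.7914


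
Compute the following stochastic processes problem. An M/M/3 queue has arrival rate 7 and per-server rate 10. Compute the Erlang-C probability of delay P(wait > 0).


a = lambda/mu = 0.7000
rho = a/c = 0.2333
Erlang-C formula applied:
C(c,a) = 0.0369

0.0369


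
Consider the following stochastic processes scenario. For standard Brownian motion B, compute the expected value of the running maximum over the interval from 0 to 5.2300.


E(max B(s)) = sqrt(2t/pi)
= sqrt(2*5.2300/pi)
= sqrt(3.3295)
= 1.8247

1.8247


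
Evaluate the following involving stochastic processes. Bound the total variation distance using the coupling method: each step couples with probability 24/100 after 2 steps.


TV distance bound <= (1-delta)^n
= (1 - 0.2400)^2
= 0.7600^2
= 0.5776

0.5776


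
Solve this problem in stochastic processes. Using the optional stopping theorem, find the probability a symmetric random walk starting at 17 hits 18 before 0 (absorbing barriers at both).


By optional stopping theorem: E(M at tau) = M(0) = 17
P(hit 18)*18 + P(hit 0)*0 = 17
P(hit 18) = (17 - 0)/(18 - 0) = 17/18 = 0.9444

0.9444


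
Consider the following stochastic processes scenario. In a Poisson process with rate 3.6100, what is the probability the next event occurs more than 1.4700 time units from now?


P(X > t) = exp(-lambda * t)
= exp(-3.6100 * 1.4700)
= exp(-5.3067) = 0.0050

0.0050


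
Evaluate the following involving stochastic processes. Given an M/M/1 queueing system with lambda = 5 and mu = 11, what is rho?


rho = lambda/mu
= 5/11
= 0.4545

0.4545


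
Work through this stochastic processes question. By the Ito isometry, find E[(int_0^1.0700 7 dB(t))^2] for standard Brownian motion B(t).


By Ito isometry: E[(int f dB)^2] = int f^2 dt
= 7^2 * 1.0700
= 49 * 1.0700 = 52.4300

52.4300


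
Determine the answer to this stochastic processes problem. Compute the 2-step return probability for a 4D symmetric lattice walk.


P(return in 2 steps) = P(reverse first step) = 1/(2d)
= 1/8
= 0.1250

0.1250


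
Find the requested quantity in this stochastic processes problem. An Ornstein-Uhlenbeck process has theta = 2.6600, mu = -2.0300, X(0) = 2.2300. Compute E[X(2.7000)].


E[X(t)] = mu + (X(0) - mu)*exp(-theta*t)
= -2.0300 + (2.2300 - -2.0300)*exp(-2.6600*2.7000)
= -2.0300 + 4.2600 * 7.6015e-04
= -2.0268

-2.0268


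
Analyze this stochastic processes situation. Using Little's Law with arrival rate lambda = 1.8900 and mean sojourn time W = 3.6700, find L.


Little's Law: L = lambda * W
= 1.8900 * 3.6700
= 6.9363

6.9363


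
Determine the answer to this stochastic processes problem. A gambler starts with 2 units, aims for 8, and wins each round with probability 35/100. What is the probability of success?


Gambler's ruin formula:
r = q/p = 0.6500/0.3500 = 1.8571
P(win) = (1 - r^i)/(1 - r^N)
= (1 - 1.8571^2)/(1 - 1.8571^8)
= 0.0174

0.0174


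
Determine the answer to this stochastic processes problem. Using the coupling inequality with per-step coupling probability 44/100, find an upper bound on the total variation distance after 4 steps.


TV distance bound <= (1-delta)^n
= (1 - 0.4400)^4
= 0.5600^4
= 0.0983

0.0983


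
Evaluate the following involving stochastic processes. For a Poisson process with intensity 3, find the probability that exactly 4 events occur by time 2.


P(N(t)=k) = (lambda*t)^k * exp(-lambda*t) / k!
lambda*t = 6
= 6^4 * exp(-6) / 4!
= 1296 * 0.0025 / 24
= 0.1339

0.1339


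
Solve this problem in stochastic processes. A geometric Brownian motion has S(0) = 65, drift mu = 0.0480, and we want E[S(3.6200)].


E[S(t)] = S(0) * exp(mu * t)
= 65 * exp(0.0480 * 3.6200)
= 65 * 1.1898
= 77.3350

77.3350


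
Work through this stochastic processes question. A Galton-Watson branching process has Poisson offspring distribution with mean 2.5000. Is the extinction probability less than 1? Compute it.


Since mu = 2.5000 > 1, extinction prob q < 1.
Solve s = exp(mu*(s-1)) iteratively.
q = 0.1074

0.1074


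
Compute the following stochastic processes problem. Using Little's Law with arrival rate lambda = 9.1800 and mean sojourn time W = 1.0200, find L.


Little's Law: L = lambda * W
= 9.1800 * 1.0200
= 9.3636

9.3636


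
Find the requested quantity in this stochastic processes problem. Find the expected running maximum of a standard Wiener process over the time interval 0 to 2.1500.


E(max B(s)) = sqrt(2t/pi)
= sqrt(2*2.1500/pi)
= sqrt(1.3687)
= 1.1699

1.1699


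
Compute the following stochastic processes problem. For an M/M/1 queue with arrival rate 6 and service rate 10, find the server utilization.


rho = lambda/mu
= 6/10
= 0.6000

0.6000


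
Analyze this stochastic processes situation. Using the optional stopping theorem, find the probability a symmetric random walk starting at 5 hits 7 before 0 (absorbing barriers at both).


By optional stopping theorem: E(M at tau) = M(0) = 5
P(hit 7)*7 + P(hit 0)*0 = 5
P(hit 7) = (5 - 0)/(7 - 0) = 5/7 = 0.7143

0.7143


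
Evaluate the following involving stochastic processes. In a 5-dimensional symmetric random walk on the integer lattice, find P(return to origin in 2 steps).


P(return in 2 steps) = P(reverse first step) = 1/(2d)
= 1/10
= 0.1000

0.1000


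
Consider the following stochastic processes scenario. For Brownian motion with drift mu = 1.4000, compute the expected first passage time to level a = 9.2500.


Expected first passage time = a/mu
= 9.2500/1.4000
= 6.6071

6.6071


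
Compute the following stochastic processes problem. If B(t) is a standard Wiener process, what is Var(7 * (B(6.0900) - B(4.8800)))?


Var(alpha*(B(t)-B(s))) = alpha^2 * (t-s)
= 7^2 * (6.0900 - 4.8800)
= 49 * 1.2100
= 59.2900

59.2900


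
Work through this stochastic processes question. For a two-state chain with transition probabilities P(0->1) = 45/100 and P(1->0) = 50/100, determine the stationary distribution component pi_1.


Stationary distribution: pi_0 = p10/(p01+p10), pi_1 = p01/(p01+p10)
p01 = 0.4500, p10 = 0.5000
pi_1 = 0.4737

0.4737


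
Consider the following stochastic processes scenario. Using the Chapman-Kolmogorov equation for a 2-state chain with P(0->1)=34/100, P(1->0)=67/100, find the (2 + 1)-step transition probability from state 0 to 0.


P^3 = P^2 * P^1
Computing via matrix multiplication of the transition matrix.
Entry (0,0) of P^3 = 0.6634

0.6634


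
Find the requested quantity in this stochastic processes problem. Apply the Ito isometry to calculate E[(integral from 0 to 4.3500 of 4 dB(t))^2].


By Ito isometry: E[(int f dB)^2] = int f^2 dt
= 4^2 * 4.3500
= 16 * 4.3500 = 69.6000

69.6000


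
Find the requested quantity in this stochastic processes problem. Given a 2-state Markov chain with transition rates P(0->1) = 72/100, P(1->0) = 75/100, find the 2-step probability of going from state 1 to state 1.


Computing P^2 by matrix multiplication.
P = [[0.2800, 0.7200], [0.7500, 0.2500]]
After raising P to the power 2:
P^2(1,1) = 0.6025

0.6025


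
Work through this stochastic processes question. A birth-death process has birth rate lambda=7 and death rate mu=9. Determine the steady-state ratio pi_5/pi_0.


For birth-death process, pi_n/pi_0 = (lambda/mu)^n
= (7/9)^5
= 0.2846

0.2846


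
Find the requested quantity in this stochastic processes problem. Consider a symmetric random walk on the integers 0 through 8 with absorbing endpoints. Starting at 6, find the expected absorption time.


For symmetric RW on 0,...,N with absorbing barriers, E(i) = i*(N-i)
E(6) = 6 * 2 = 12

12


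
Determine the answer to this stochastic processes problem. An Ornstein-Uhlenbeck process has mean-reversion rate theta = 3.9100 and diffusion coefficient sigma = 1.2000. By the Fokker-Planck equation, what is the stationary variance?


Stationary variance = sigma^2 / (2*theta)
= 1.2000^2 / (2*3.9100)
= 1.4400 / 7.8200
= 0.1841

0.1841


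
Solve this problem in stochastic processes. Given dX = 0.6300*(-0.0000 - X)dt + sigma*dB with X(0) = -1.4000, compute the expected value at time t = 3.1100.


E[X(t)] = mu + (X(0) - mu)*exp(-theta*t)
= -0.0000 + (-1.4000 - -0.0000)*exp(-0.6300*3.1100)
= -0.0000 + -1.4000 * 0.1410
= -0.1973

-0.1973


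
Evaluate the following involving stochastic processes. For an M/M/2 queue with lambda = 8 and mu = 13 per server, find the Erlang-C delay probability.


a = lambda/mu = 0.6154
rho = a/c = 0.3077
Erlang-C formula applied:
C(c,a) = 0.1448

0.1448


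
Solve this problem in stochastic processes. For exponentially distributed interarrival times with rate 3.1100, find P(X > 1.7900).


P(X > t) = exp(-lambda * t)
= exp(-3.1100 * 1.7900)
= exp(-5.5669) = 0.0038

0.0038


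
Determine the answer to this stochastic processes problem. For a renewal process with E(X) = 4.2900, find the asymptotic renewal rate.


Long-run renewal rate = 1/E(X)
= 1/4.2900
= 0.2331

0.2331


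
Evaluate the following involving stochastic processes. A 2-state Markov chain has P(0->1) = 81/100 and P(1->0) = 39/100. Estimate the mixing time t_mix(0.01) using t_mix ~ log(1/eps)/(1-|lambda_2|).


lambda_2 = |1 - p01 - p10| = |1 - 0.8100 - 0.3900| = 0.2000
t_mix ~ log(1/eps)/(1 - |lambda_2|)
= log(100)/(1 - 0.2000) = 4.6052/0.8000
= 5.7565

5.7565


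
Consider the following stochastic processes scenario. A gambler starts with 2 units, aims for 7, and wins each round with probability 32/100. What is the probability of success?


Gambler's ruin formula:
r = q/p = 0.6800/0.3200 = 2.1250
P(win) = (1 - r^i)/(1 - r^N)
= (1 - 2.1250^2)/(1 - 2.1250^7)
= 0.0181

0.0181


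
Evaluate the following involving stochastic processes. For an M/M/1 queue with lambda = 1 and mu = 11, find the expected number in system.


rho = 1/11 = 0.0909
L = rho/(1-rho)
= 0.0909/0.9091
= 0.1000

0.1000


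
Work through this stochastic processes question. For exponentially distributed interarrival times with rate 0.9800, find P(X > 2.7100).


P(X > t) = exp(-lambda * t)
= exp(-0.9800 * 2.7100)
= exp(-2.6558) = 0.0702

0.0702


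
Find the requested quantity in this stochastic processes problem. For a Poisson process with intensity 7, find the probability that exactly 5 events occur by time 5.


P(N(t)=k) = (lambda*t)^k * exp(-lambda*t) / k!
lambda*t = 35
= 35^5 * exp(-35) / 5!
= 52521875 * 6.3051e-16 / 120
= 2.7596e-10

2.7596e-10


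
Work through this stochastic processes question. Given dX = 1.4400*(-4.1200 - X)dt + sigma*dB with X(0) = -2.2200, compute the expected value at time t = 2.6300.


E[X(t)] = mu + (X(0) - mu)*exp(-theta*t)
= -4.1200 + (-2.2200 - -4.1200)*exp(-1.4400*2.6300)
= -4.1200 + 1.9000 * 0.0227
= -4.0769

-4.0769


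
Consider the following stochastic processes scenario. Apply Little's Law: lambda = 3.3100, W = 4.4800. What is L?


Little's Law: L = lambda * W
= 3.3100 * 4.4800
= 14.8288

14.8288


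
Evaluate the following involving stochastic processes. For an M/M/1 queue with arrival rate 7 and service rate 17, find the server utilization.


rho = lambda/mu
= 7/17
= 0.4118

0.4118


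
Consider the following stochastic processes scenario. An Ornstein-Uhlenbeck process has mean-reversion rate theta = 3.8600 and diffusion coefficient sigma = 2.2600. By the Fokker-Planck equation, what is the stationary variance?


Stationary variance = sigma^2 / (2*theta)
= 2.2600^2 / (2*3.8600)
= 5.1076 / 7.7200
= 0.6616

0.6616


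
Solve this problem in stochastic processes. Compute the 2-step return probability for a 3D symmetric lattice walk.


P(return in 2 steps) = P(reverse first step) = 1/(2d)
= 1/6
= 0.1667

0.1667


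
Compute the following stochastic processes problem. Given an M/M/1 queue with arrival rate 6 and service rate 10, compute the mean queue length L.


rho = 6/10 = 0.6000
L = rho/(1-rho)
= 0.6000/0.4000
= 1.5000

1.5000


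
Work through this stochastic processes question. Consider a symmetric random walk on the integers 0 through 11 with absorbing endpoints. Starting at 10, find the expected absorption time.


For symmetric RW on 0,...,N with absorbing barriers, E(i) = i*(N-i)
E(10) = 10 * 1 = 10

10


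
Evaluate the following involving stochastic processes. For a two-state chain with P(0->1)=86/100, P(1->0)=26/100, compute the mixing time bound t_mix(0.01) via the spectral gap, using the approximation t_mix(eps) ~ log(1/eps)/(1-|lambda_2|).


lambda_2 = |1 - p01 - p10| = |1 - 0.8600 - 0.2600| = 0.1200
t_mix ~ log(1/eps)/(1 - |lambda_2|)
= log(100)/(1 - 0.1200) = 4.6052/0.8800
= 5.2331

5.2331


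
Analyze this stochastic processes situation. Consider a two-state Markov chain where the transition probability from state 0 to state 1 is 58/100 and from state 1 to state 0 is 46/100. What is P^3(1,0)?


Computing P^3 by matrix multiplication.
P = [[0.4200, 0.5800], [0.4600, 0.5400]]
After raising P to the power 3:
P^3(1,0) = 0.4423

0.4423


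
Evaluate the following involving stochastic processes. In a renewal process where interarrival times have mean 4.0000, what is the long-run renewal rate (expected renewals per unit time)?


Long-run renewal rate = 1/E(X)
= 1/4.0000
= 0.2500

0.2500


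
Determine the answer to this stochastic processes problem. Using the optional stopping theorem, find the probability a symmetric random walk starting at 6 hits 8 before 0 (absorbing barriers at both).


By optional stopping theorem: E(M at tau) = M(0) = 6
P(hit 8)*8 + P(hit 0)*0 = 6
P(hit 8) = (6 - 0)/(8 - 0) = 3/4 = 0.7500

0.7500


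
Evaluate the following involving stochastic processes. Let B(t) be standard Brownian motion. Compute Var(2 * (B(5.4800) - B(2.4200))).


Var(alpha*(B(t)-B(s))) = alpha^2 * (t-s)
= 2^2 * (5.4800 - 2.4200)
= 4 * 3.0600
= 12.2400

12.2400


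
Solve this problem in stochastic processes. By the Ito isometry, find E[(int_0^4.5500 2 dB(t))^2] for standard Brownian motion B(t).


By Ito isometry: E[(int f dB)^2] = int f^2 dt
= 2^2 * 4.5500
= 4 * 4.5500 = 18.2000

18.2000


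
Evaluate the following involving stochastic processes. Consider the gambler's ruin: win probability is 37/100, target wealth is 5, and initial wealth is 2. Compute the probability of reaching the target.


Gambler's ruin formula:
r = q/p = 0.6300/0.3700 = 1.7027
P(win) = (1 - r^i)/(1 - r^N)
= (1 - 1.7027^2)/(1 - 1.7027^5)
= 0.1427

0.1427


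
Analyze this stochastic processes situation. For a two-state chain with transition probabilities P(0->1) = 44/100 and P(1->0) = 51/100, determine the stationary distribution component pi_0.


Stationary distribution: pi_0 = p10/(p01+p10), pi_1 = p01/(p01+p10)
p01 = 0.4400, p10 = 0.5100
pi_0 = 0.5368

0.5368
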